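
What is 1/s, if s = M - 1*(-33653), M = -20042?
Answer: 1/13611 ≈ 7.3470e-5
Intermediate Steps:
s = 13611 (s = -20042 - 1*(-33653) = -20042 + 33653 = 13611)
1/s = 1/13611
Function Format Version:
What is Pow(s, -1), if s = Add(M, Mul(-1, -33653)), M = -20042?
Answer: Rational(1, 13611) ≈ 7.3470e-5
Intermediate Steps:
s = 13611 (s = Add(-20042, Mul(-1, -33653)) = Add(-20042, 33653) = 13611)
Pow(s, -1) = Pow(13611, -1) = Rational(1, 13611)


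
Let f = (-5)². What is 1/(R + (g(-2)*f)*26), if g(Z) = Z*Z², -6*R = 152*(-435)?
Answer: 1/5820 ≈ 0.00017182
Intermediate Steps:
R = 11020 (R = -76*(-435)/3 = -⅙*(-66120) = 11020)
g(Z) = Z³
f = 25
1/(R + (g(-2)*f)*26) = 1/(11020 + ((-2)³*25)*26) = 1/(11020 - 8*25*26) = 1/(11020 - 200*26) = 1/(11020 - 5200) = 1/5820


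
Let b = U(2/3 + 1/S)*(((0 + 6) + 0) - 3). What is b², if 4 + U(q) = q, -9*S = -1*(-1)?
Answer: 1369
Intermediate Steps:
S = -⅑ (S = -(-1)*(-1)/9 = -⅑*1 = -⅑ ≈ -0.11111)
U(q) = -4 + q
b = -37 (b = (-4 + (2/3 + 1/(-⅑)))*(((0 + 6) + 0) - 3) = (-4 + (2*(⅓) + 1*(-9)))*((6 + 0) - 3) = (-4 + (⅔ - 9))*(6 - 3) = (-4 - 25/3)*3 = -37/3*3 = -37)
b² = (-37)² = 1369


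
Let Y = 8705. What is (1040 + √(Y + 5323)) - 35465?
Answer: -34425 + 2*√3507 ≈ -34307.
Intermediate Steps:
(1040 + √(Y + 5323)) - 35465 = (1040 + √(8705 + 5323)) - 35465 = (1040 + √14028) - 35465 = (1040 + 2*√3507) - 35465 = -34425 + 2*√3507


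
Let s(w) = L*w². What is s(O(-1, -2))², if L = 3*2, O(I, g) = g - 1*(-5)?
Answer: 2916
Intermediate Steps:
O(I, g) = 5 + g (O(I, g) = g + 5 = 5 + g)
L = 6
s(w) = 6*w²
s(O(-1, -2))² = (6*(5 - 2)²)² = (6*3²)² = (6*9)² = 54² = 2916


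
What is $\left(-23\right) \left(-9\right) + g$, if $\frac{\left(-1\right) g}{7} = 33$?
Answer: $-24$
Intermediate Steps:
$g = -231$ ($g = \left(-7\right) 33 = -231$)
$\left(-23\right) \left(-9\right) + g = \left(-23\right) \left(-9\right) - 231 = 207 - 231 = -24$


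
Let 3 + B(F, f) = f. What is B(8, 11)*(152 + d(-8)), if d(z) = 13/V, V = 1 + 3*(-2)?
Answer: 5976/5 ≈ 1195.2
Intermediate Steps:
B(F, f) = -3 + f
V = -5 (V = 1 - 6 = -5)
d(z) = -13/5 (d(z) = 13/(-5) = 13*(-1/5) = -13/5)
B(8, 11)*(152 + d(-8)) = (-3 + 11)*(152 - 13/5) = 8*(747/5) = 5976/5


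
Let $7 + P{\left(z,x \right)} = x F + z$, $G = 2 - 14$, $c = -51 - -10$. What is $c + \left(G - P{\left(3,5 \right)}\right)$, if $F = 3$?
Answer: $-64$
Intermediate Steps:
$c = -41$ ($c = -51 + 10 = -41$)
$G = -12$ ($G = 2 - 14 = -12$)
$P{\left(z,x \right)} = -7 + z + 3 x$ ($P{\left(z,x \right)} = -7 + \left(x 3 + z\right) = -7 + \left(3 x + z\right) = -7 + \left(z + 3 x\right) = -7 + z + 3 x$)
$c + \left(G - P{\left(3,5 \right)}\right) = -41 - \left(8 + 15\right) = -41 - 23 = -64$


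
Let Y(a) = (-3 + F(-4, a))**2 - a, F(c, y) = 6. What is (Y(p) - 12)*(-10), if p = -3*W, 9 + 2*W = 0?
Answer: 165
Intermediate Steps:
W = -9/2 (W = -9/2 + (1/2)*0 = -9/2 + 0 = -9/2 ≈ -4.5000)
p = 27/2 (p = -3*(-9/2) = 27/2 ≈ 13.500)
Y(a) = 9 - a (Y(a) = (-3 + 6)**2 - a = 3**2 - a = 9 - a)
(Y(p) - 12)*(-10) = ((9 - 1*27/2) - 12)*(-10) = ((9 - 27/2) - 12)*(-10) = (-9/2 - 12)*(-10) = -33/2*(-10) = 165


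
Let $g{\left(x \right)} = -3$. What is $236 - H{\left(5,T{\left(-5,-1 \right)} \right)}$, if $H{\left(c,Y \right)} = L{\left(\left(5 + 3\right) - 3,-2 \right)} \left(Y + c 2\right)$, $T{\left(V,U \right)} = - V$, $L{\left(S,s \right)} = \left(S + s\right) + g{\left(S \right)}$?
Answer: $236$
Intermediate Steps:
$L{\left(S,s \right)} = -3 + S + s$ ($L{\left(S,s \right)} = \left(S + s\right) - 3 = -3 + S + s$)
$H{\left(c,Y \right)} = 0$ ($H{\left(c,Y \right)} = \left(-3 + \left(\left(5 + 3\right) - 3\right) - 2\right) \left(Y + c 2\right) = \left(-3 + \left(8 - 3\right) - 2\right) \left(Y + 2 c\right) = \left(-3 + 5 - 2\right) \left(Y + 2 c\right) = 0 \left(Y + 2 c\right) = 0$)
$236 - H{\left(5,T{\left(-5,-1 \right)} \right)} = 236 - 0 = 236 + 0 = 236$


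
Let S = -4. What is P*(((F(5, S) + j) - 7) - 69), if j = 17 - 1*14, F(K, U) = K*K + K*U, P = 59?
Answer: -4012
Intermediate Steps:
F(K, U) = K**2 + K*U
j = 3 (j = 17 - 14 = 3)
P*(((F(5, S) + j) - 7) - 69) = 59*(((5*(5 - 4) + 3) - 7) - 69) = 59*(((5*1 + 3) - 7) - 69) = 59*(((5 + 3) - 7) - 69) = 59*((8 - 7) - 69) = 59*(1 - 69) = 59*(-68) = -4012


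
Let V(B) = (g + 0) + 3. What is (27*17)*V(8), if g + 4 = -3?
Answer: -1836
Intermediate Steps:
g = -7 (g = -4 - 3 = -7)
V(B) = -4 (V(B) = (-7 + 0) + 3 = -7 + 3 = -4)
(27*17)*V(8) = (27*17)*(-4) = 459*(-4) = -1836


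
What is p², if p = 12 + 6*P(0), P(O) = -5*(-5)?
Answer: 26244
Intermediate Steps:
P(O) = 25
p = 162 (p = 12 + 6*25 = 12 + 150 = 162)
p² = 162² = 26244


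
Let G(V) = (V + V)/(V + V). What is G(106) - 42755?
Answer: -42754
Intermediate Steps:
G(V) = 1 (G(V) = (2*V)/((2*V)) = (2*V)*(1/(2*V)) = 1)
G(106) - 42755 = 1 - 42755 = -42754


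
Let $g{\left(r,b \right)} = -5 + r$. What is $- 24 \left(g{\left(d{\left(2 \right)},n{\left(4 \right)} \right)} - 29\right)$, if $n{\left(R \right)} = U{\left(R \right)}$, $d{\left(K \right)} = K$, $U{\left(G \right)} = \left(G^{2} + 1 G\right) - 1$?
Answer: $768$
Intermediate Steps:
$U{\left(G \right)} = -1 + G + G^{2}$ ($U{\left(G \right)} = \left(G^{2} + G\right) - 1 = \left(G + G^{2}\right) - 1 = -1 + G + G^{2}$)
$n{\left(R \right)} = -1 + R + R^{2}$
$- 24 \left(g{\left(d{\left(2 \right)},n{\left(4 \right)} \right)} - 29\right) = - 24 \left(\left(-5 + 2\right) - 29\right) = - 24 \left(-3 - 29\right) = \left(-24\right) \left(-32\right) = 768$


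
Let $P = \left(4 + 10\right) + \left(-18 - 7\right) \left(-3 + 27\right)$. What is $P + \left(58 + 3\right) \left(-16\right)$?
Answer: $-1562$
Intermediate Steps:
$P = -586$ ($P = 14 - 600 = -586$)
$P + \left(58 + 3\right) \left(-16\right) = -586 + \left(58 + 3\right) \left(-16\right) = -586 + 61 \left(-16\right) = -586 - 976 = -1562$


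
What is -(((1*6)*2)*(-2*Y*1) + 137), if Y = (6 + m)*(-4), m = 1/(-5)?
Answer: -3469/5 ≈ -693.80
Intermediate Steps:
m = -1/5 ≈ -0.20000
Y = -116/5 (Y = (6 - 1/5)*(-4) = (29/5)*(-4) = -116/5 ≈ -23.200)
-(((1*6)*2)*(-2*Y*1) + 137) = -(((1*6)*2)*(-2*(-116/5)*1) + 137) = -((6*2)*((232/5)*1) + 137) = -(12*(232/5) + 137) = -(2784/5 + 137) = -1*3469/5 = -3469/5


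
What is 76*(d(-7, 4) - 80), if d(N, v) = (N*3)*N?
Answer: 5092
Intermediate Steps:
d(N, v) = 3*N² (d(N, v) = (3*N)*N = 3*N²)
76*(d(-7, 4) - 80) = 76*(3*(-7)² - 80) = 76*(3*49 - 80) = 76*(147 - 80) = 76*67 = 5092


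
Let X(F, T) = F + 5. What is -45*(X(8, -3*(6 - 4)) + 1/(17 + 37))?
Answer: -3515/6 ≈ -585.83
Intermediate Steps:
X(F, T) = 5 + F
-45*(X(8, -3*(6 - 4)) + 1/(17 + 37)) = -45*((5 + 8) + 1/(17 + 37)) = -45*(13 + 1/54) = -45*703/54 = -3515/6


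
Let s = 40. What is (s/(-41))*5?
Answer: -200/41 ≈ -4.8781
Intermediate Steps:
(s/(-41))*5 = (40/(-41))*5 = (40*(-1/41))*5 = -40/41*5 = -200/41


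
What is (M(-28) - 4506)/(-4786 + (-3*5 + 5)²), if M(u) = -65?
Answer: 4571/4686 ≈ 0.97546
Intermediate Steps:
(M(-28) - 4506)/(-4786 + (-3*5 + 5)²) = (-65 - 4506)/(-4786 + (-3*5 + 5)²) = -4571/(-4786 + (-15 + 5)²) = -4571/(-4786 + (-10)²) = -4571/(-4786 + 100) = -4571/(-4686) = -4571*(-1/4686) = 4571/4686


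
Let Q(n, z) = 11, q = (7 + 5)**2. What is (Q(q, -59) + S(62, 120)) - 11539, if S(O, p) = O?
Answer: -11466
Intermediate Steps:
q = 144 (q = 12**2 = 144)
(Q(q, -59) + S(62, 120)) - 11539 = (11 + 62) - 11539 = 73 - 11539 = -11466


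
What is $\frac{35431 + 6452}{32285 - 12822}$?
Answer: $\frac{41883}{19463} \approx 2.1519$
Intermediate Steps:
$\frac{35431 + 6452}{32285 - 12822} = \frac{41883}{19463}$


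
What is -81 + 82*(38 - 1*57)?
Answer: -1639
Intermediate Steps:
-81 + 82*(38 - 1*57) = -81 + 82*(38 - 57) = -81 + 82*(-19) = -81 - 1558 = -1639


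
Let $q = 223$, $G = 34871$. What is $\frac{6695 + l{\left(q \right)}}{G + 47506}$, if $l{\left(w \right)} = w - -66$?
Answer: $\frac{776}{9153} \approx 0.084781$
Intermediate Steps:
$l{\left(w \right)} = 66 + w$ ($l{\left(w \right)} = w + 66 = 66 + w$)
$\frac{6695 + l{\left(q \right)}}{G + 47506} = \frac{6695 + \left(66 + 223\right)}{34871 + 47506} = \frac{6695 + 289}{82377} = 6984 \cdot \frac{1}{82377} = \frac{776}{9153}$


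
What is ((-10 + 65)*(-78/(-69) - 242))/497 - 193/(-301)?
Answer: -12786931/491533 ≈ -26.014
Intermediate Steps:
((-10 + 65)*(-78/(-69) - 242))/497 - 193/(-301) = (55*(-78*(-1/69) - 242))*(1/497) - 193*(-1/301) = (55*(26/23 - 242))*(1/497) + 193/301 = (55*(-5540/23))*(1/497) + 193/301 = -304700/23*1/497 + 193/301 = -304700/11431 + 193/301 = -12786931/491533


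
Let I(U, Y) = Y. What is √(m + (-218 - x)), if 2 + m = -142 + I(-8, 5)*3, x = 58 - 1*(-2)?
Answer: I*√407 ≈ 20.174*I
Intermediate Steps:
x = 60 (x = 58 + 2 = 60)
m = -129 (m = -2 + (-142 + 5*3) = -2 + (-142 + 15) = -2 - 127 = -129)
√(m + (-218 - x)) = √(-129 + (-218 - 1*60)) = √(-129 + (-218 - 60)) = √(-129 - 278) = √(-407) = I*√407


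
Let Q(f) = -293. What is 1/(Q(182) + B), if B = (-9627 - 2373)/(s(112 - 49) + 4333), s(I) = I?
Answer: -1099/325007 ≈ -0.0033815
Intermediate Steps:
B = -3000/1099 (B = (-9627 - 2373)/((112 - 49) + 4333) = -12000/(63 + 4333) = -12000/4396 = -12000*1/4396 = -3000/1099 ≈ -2.7298)
1/(Q(182) + B) = 1/(-293 - 3000/1099) = 1/(-325007/1099) = -1099/325007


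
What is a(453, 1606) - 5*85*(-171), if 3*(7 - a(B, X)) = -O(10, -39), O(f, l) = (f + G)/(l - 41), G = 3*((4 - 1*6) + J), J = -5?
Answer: 17443691/240 ≈ 72682.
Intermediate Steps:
G = -21 (G = 3*((4 - 1*6) - 5) = 3*((4 - 6) - 5) = 3*(-2 - 5) = 3*(-7) = -21)
O(f, l) = (-21 + f)/(-41 + l) (O(f, l) = (f - 21)/(l - 41) = (-21 + f)/(-41 + l))
a(B, X) = 1691/240 (a(B, X) = 7 - (-1)*(-21 + 10)/(-41 - 39)/3 = 7 - (-1)*-11/(-80)/3 = 7 - (-1)*(-1/80*(-11))/3 = 7 - (-1)*11/(3*80) = 7 - ⅓*(-11/80) = 7 + 11/240 = 1691/240)
a(453, 1606) - 5*85*(-171) = 1691/240 - 5*85*(-171) = 1691/240 - 425*(-171) = 1691/240 - 1*(-72675) = 1691/240 + 72675 = 17443691/240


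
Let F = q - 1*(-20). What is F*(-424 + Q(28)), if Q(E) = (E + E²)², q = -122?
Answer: -67209840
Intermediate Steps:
F = -102 (F = -122 - 1*(-20) = -122 + 20 = -102)
F*(-424 + Q(28)) = -102*(-424 + 28²*(1 + 28)²) = -102*(-424 + 784*29²) = -102*(-424 + 784*841) = -102*(-424 + 659344) = -102*658920 = -67209840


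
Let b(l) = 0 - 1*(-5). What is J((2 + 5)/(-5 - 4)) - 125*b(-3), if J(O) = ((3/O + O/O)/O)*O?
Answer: -4395/7 ≈ -627.86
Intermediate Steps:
b(l) = 5 (b(l) = 0 + 5 = 5)
J(O) = 1 + 3/O (J(O) = ((3/O + 1)/O)*O = ((1 + 3/O)/O)*O = 1 + 3/O)
J((2 + 5)/(-5 - 4)) - 125*b(-3) = (3 + (2 + 5)/(-5 - 4))/(((2 + 5)/(-5 - 4))) - 125*5 = (3 + 7/(-9))/((7/(-9))) - 625 = (3 + 7*(-⅑))/((7*(-⅑))) - 625 = (3 - 7/9)/(-7/9) - 625 = -9/7*20/9 - 625 = -20/7 - 625 = -4395/7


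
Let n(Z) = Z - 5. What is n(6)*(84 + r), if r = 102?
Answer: 186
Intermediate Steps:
n(Z) = -5 + Z
n(6)*(84 + r) = (-5 + 6)*(84 + 102) = 1*186 = 186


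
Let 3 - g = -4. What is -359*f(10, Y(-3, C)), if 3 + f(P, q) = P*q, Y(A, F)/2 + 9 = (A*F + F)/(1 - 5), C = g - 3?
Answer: 51337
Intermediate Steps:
g = 7 (g = 3 - 1*(-4) = 3 + 4 = 7)
C = 4 (C = 7 - 3 = 4)
Y(A, F) = -18 - F/2 - A*F/2 (Y(A, F) = -18 + 2*((A*F + F)/(1 - 5)) = -18 + 2*((F + A*F)/(-4)) = -18 + 2*((F + A*F)*(-¼)) = -18 + 2*(-F/4 - A*F/4) = -18 + (-F/2 - A*F/2) = -18 - F/2 - A*F/2)
f(P, q) = -3 + P*q
-359*f(10, Y(-3, C)) = -359*(-3 + 10*(-18 - ½*4 - ½*(-3)*4)) = -359*(-3 + 10*(-18 - 2 + 6)) = -359*(-3 + 10*(-14)) = -359*(-3 - 140) = -359*(-143) = 51337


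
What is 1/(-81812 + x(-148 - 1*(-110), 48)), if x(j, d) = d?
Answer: -1/81764 ≈ -1.2230e-5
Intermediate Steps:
1/(-81812 + x(-148 - 1*(-110), 48)) = 1/(-81812 + 48) = 1/(-81764) = -1/81764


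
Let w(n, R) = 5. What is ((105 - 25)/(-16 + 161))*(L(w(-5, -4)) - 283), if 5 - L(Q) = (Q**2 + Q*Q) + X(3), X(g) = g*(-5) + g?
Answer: -5056/29 ≈ -174.34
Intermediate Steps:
X(g) = -4*g (X(g) = -5*g + g = -4*g)
L(Q) = 17 - 2*Q**2 (L(Q) = 5 - ((Q**2 + Q*Q) - 4*3) = 5 - ((Q**2 + Q**2) - 12) = 5 - (2*Q**2 - 12) = 5 - (-12 + 2*Q**2) = 5 + (12 - 2*Q**2) = 17 - 2*Q**2)
((105 - 25)/(-16 + 161))*(L(w(-5, -4)) - 283) = ((105 - 25)/(-16 + 161))*((17 - 2*5**2) - 283) = (80/145)*((17 - 2*25) - 283) = (80*(1/145))*((17 - 50) - 283) = 16*(-33 - 283)/29 = (16/29)*(-316) = -5056/29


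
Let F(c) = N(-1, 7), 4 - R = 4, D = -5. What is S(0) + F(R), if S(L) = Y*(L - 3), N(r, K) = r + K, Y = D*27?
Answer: 411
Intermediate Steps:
R = 0 (R = 4 - 1*4 = 4 - 4 = 0)
Y = -135 (Y = -5*27 = -135)
N(r, K) = K + r
F(c) = 6 (F(c) = 7 - 1 = 6)
S(L) = 405 - 135*L (S(L) = -135*(L - 3) = -135*(-3 + L) = 405 - 135*L)
S(0) + F(R) = (405 - 135*0) + 6 = (405 + 0) + 6 = 405 + 6 = 411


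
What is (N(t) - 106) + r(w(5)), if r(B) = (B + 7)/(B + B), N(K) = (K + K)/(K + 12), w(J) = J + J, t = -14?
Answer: -1823/20 ≈ -91.150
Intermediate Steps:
w(J) = 2*J
N(K) = 2*K/(12 + K) (N(K) = (2*K)/(12 + K) = 2*K/(12 + K))
r(B) = (7 + B)/(2*B) (r(B) = (7 + B)/((2*B)) = (7 + B)*(1/(2*B)) = (7 + B)/(2*B))
(N(t) - 106) + r(w(5)) = (2*(-14)/(12 - 14) - 106) + (7 + 2*5)/(2*((2*5))) = (2*(-14)/(-2) - 106) + (½)*(7 + 10)/10 = (2*(-14)*(-½) - 106) + (½)*(⅒)*17 = (14 - 106) + 17/20 = -92 + 17/20 = -1823/20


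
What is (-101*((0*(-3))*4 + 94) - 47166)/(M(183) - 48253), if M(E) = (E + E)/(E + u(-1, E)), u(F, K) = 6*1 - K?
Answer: 14165/12048 ≈ 1.1757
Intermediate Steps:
u(F, K) = 6 - K
M(E) = E/3 (M(E) = (E + E)/(E + (6 - E)) = (2*E)/6 = (2*E)*(⅙) = E/3)
(-101*((0*(-3))*4 + 94) - 47166)/(M(183) - 48253) = (-101*((0*(-3))*4 + 94) - 47166)/((⅓)*183 - 48253) = (-101*(0*4 + 94) - 47166)/(61 - 48253) = (-101*(0 + 94) - 47166)/(-48192) = (-101*94 - 47166)*(-1/48192) = (-9494 - 47166)*(-1/48192) = -56660*(-1/48192) = 14165/12048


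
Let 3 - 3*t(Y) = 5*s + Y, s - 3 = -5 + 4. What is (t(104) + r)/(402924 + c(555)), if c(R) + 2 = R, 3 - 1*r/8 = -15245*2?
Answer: 243907/403477 ≈ 0.60451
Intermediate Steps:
s = 2 (s = 3 + (-5 + 4) = 3 - 1 = 2)
r = 243944 (r = 24 - (-121960)*2 = 24 - 8*(-30490) = 24 + 243920 = 243944)
c(R) = -2 + R
t(Y) = -7/3 - Y/3 (t(Y) = 1 - (5*2 + Y)/3 = 1 - (10 + Y)/3 = 1 + (-10/3 - Y/3) = -7/3 - Y/3)
(t(104) + r)/(402924 + c(555)) = ((-7/3 - 1/3*104) + 243944)/(402924 + (-2 + 555)) = ((-7/3 - 104/3) + 243944)/(402924 + 553) = (-37 + 243944)/403477 = 243907*(1/403477) = 243907/403477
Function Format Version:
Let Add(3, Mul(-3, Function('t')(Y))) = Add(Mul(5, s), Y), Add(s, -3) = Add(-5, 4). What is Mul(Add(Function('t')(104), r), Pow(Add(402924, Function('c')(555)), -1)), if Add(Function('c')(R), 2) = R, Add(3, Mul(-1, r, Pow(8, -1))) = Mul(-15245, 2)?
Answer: Rational(243907, 403477) ≈ 0.60451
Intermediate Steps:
s = 2 (s = Add(3, Add(-5, 4)) = Add(3, -1) = 2)
r = 243944 (r = Add(24, Mul(-8, Mul(-15245, 2))) = Add(24, Mul(-8, -30490)) = Add(24, 243920) = 243944)
Function('c')(R) = Add(-2, R)
Function('t')(Y) = Add(Rational(-7, 3), Mul(Rational(-1, 3), Y)) (Function('t')(Y) = Add(1, Mul(Rational(-1, 3), Add(Mul(5, 2), Y))) = Add(1, Mul(Rational(-1, 3), Add(10, Y))) = Add(1, Add(Rational(-10, 3), Mul(Rational(-1, 3), Y))) = Add(Rational(-7, 3), Mul(Rational(-1, 3), Y)))
Mul(Add(Function('t')(104), r), Pow(Add(402924, Function('c')(555)), -1)) = Mul(Add(Add(Rational(-7, 3), Mul(Rational(-1, 3), 104)), 243944), Pow(Add(402924, Add(-2, 555)), -1)) = Mul(Add(Add(Rational(-7, 3), Rational(-104, 3)), 243944), Pow(Add(402924, 553), -1)) = Mul(Add(-37, 243944), Pow(403477, -1)) = Mul(243907, Rational(1, 403477)) = Rational(243907, 403477)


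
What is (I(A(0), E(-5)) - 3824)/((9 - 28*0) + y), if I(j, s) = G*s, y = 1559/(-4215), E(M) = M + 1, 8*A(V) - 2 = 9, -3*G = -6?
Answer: -2018985/4547 ≈ -444.03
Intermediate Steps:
G = 2 (G = -⅓*(-6) = 2)
A(V) = 11/8 (A(V) = ¼ + (⅛)*9 = ¼ + 9/8 = 11/8)
E(M) = 1 + M
y = -1559/4215 (y = 1559*(-1/4215) = -1559/4215 ≈ -0.36987)
I(j, s) = 2*s
(I(A(0), E(-5)) - 3824)/((9 - 28*0) + y) = (2*(1 - 5) - 3824)/((9 - 28*0) - 1559/4215) = (2*(-4) - 3824)/((9 + 0) - 1559/4215) = (-8 - 3824)/(9 - 1559/4215) = -3832/36376/4215 = -3832*4215/36376 = -2018985/4547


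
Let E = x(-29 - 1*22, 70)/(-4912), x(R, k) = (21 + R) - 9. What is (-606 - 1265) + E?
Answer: -9190313/4912 ≈ -1871.0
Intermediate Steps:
x(R, k) = 12 + R
E = 39/4912 (E = (12 + (-29 - 1*22))/(-4912) = (12 + (-29 - 22))*(-1/4912) = (12 - 51)*(-1/4912) = -39*(-1/4912) = 39/4912 ≈ 0.0079397)
(-606 - 1265) + E = (-606 - 1265) + 39/4912 = -1871 + 39/4912 = -9190313/4912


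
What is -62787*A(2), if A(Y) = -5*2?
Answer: 627870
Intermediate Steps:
A(Y) = -10
-62787*A(2) = -62787*(-10) = 627870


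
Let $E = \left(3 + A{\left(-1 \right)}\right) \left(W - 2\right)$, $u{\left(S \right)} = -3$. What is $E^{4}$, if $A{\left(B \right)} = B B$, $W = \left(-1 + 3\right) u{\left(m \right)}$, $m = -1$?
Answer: $1048576$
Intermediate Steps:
$W = -6$ ($W = \left(-1 + 3\right) \left(-3\right) = 2 \left(-3\right) = -6$)
$A{\left(B \right)} = B^{2}$
$E = -32$ ($E = \left(3 + \left(-1\right)^{2}\right) \left(-6 - 2\right) = \left(3 + 1\right) \left(-6 - 2\right) = 4 \left(-8\right) = -32$)
$E^{4} = \left(-32\right)^{4} = 1048576$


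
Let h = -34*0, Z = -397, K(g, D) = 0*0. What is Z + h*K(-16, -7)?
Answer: -397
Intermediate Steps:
K(g, D) = 0
h = 0
Z + h*K(-16, -7) = -397 + 0*0 = -397 + 0 = -397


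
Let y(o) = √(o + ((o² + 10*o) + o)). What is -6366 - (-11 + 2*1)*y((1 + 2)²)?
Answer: -6366 + 27*√21 ≈ -6242.3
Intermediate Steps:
y(o) = √(o² + 12*o) (y(o) = √(o + (o² + 11*o)) = √(o² + 12*o))
-6366 - (-11 + 2*1)*y((1 + 2)²) = -6366 - (-11 + 2*1)*√((1 + 2)²*(12 + (1 + 2)²)) = -6366 - (-11 + 2)*√(3²*(12 + 3²)) = -6366 - (-9)*√(9*(12 + 9)) = -6366 - (-9)*√(9*21) = -6366 - (-9)*√189 = -6366 - (-9)*3*√21 = -6366 - (-27)*√21 = -6366 + 27*√21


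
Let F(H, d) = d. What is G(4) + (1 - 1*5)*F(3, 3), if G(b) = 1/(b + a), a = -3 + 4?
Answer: -59/5 ≈ -11.800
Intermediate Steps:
a = 1
G(b) = 1/(1 + b) (G(b) = 1/(b + 1) = 1/(1 + b))
G(4) + (1 - 1*5)*F(3, 3) = 1/(1 + 4) + (1 - 1*5)*3 = 1/5 + (1 - 5)*3 = ⅕ - 4*3 = ⅕ - 12 = -59/5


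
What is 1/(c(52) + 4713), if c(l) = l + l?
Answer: 1/4817 ≈ 0.00020760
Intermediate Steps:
c(l) = 2*l
1/(c(52) + 4713) = 1/(2*52 + 4713) = 1/(104 + 4713) = 1/4817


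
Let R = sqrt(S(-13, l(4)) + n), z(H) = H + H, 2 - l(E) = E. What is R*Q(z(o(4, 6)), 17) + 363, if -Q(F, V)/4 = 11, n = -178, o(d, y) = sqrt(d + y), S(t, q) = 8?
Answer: 363 - 44*I*sqrt(170) ≈ 363.0 - 573.69*I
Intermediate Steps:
l(E) = 2 - E
z(H) = 2*H
R = I*sqrt(170) (R = sqrt(8 - 178) = sqrt(-170) = I*sqrt(170) ≈ 13.038*I)
Q(F, V) = -44 (Q(F, V) = -4*11 = -44)
R*Q(z(o(4, 6)), 17) + 363 = (I*sqrt(170))*(-44) + 363 = -44*I*sqrt(170) + 363 = 363 - 44*I*sqrt(170)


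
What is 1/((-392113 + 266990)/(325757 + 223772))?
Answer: -549529/125123 ≈ -4.3919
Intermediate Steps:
1/((-392113 + 266990)/(325757 + 223772)) = 1/(-125123/549529) = -549529/125123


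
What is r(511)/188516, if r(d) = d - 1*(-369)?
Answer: 220/47129 ≈ 0.0046680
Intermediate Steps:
r(d) = 369 + d (r(d) = d + 369 = 369 + d)
r(511)/188516 = (369 + 511)/188516 = 880*(1/188516) = 220/47129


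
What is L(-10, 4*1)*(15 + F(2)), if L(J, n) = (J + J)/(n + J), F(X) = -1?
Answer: 140/3 ≈ 46.667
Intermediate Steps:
L(J, n) = 2*J/(J + n) (L(J, n) = (2*J)/(J + n) = 2*J/(J + n))
L(-10, 4*1)*(15 + F(2)) = (2*(-10)/(-10 + 4*1))*(15 - 1) = (2*(-10)/(-10 + 4))*14 = (2*(-10)/(-6))*14 = (2*(-10)*(-⅙))*14 = (10/3)*14 = 140/3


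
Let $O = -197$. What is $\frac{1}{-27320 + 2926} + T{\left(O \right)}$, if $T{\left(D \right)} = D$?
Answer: $- \frac{4805619}{24394} \approx -197.0$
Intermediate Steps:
$\frac{1}{-27320 + 2926} + T{\left(O \right)} = \frac{1}{-27320 + 2926} - 197 = \frac{1}{-24394} - 197 = - \frac{1}{24394} - 197 = - \frac{4805619}{24394}$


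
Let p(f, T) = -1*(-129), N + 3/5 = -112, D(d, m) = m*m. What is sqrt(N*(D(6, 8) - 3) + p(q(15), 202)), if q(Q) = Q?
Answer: I*sqrt(168490)/5 ≈ 82.095*I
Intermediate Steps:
D(d, m) = m**2
N = -563/5 (N = -3/5 - 112 = -563/5 ≈ -112.60)
p(f, T) = 129
sqrt(N*(D(6, 8) - 3) + p(q(15), 202)) = sqrt(-563*(8**2 - 3)/5 + 129) = sqrt(-563*(64 - 3)/5 + 129) = sqrt(-563/5*61 + 129) = sqrt(-34343/5 + 129) = sqrt(-33698/5) = I*sqrt(168490)/5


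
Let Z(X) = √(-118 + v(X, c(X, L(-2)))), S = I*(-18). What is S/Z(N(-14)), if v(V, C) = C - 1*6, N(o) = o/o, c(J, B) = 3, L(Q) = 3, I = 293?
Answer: 5274*I/11 ≈ 479.45*I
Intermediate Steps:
S = -5274 (S = 293*(-18) = -5274)
N(o) = 1
v(V, C) = -6 + C (v(V, C) = C - 6 = -6 + C)
Z(X) = 11*I (Z(X) = √(-118 + (-6 + 3)) = √(-118 - 3) = √(-121) = 11*I)
S/Z(N(-14)) = -5274*(-I/11) = -(-5274)*I/11 = 5274*I/11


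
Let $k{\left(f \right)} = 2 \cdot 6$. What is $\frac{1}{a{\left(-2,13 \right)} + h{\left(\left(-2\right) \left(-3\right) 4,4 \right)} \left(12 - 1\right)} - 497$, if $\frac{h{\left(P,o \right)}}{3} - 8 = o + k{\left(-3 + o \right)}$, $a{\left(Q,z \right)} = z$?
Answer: $- \frac{400084}{805} \approx -497.0$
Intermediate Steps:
$k{\left(f \right)} = 12$
$h{\left(P,o \right)} = 60 + 3 o$ ($h{\left(P,o \right)} = 24 + 3 \left(o + 12\right) = 24 + 3 \left(12 + o\right) = 24 + \left(36 + 3 o\right) = 60 + 3 o$)
$\frac{1}{a{\left(-2,13 \right)} + h{\left(\left(-2\right) \left(-3\right) 4,4 \right)} \left(12 - 1\right)} - 497 = \frac{1}{13 + \left(60 + 3 \cdot 4\right) \left(12 - 1\right)} - 497 = \frac{1}{13 + \left(60 + 12\right) 11} - 497 = \frac{1}{13 + 72 \cdot 11} - 497 = \frac{1}{13 + 792} - 497 = \frac{1}{805} - 497 = - \frac{400084}{805}$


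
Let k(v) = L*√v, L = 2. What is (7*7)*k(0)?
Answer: 0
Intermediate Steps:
k(v) = 2*√v
(7*7)*k(0) = (7*7)*(2*√0) = 49*(2*0) = 49*0 = 0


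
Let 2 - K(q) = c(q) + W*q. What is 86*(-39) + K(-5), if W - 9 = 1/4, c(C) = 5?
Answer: -13243/4 ≈ -3310.8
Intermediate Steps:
W = 37/4 (W = 9 + 1/4 = 9 + 1*(¼) = 9 + ¼ = 37/4 ≈ 9.2500)
K(q) = -3 - 37*q/4 (K(q) = 2 - (5 + 37*q/4) = 2 + (-5 - 37*q/4) = -3 - 37*q/4)
86*(-39) + K(-5) = 86*(-39) + (-3 - 37/4*(-5)) = -3354 + (-3 + 185/4) = -3354 + 173/4 = -13243/4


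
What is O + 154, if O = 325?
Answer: 479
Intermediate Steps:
O + 154 = 325 + 154 = 479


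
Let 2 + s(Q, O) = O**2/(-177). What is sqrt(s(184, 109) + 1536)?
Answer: sqrt(45955749)/177 ≈ 38.300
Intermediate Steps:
s(Q, O) = -2 - O**2/177 (s(Q, O) = -2 + O**2/(-177) = -2 + O**2*(-1/177) = -2 - O**2/177)
sqrt(s(184, 109) + 1536) = sqrt((-2 - 1/177*109**2) + 1536) = sqrt((-2 - 1/177*11881) + 1536) = sqrt((-2 - 11881/177) + 1536) = sqrt(-12235/177 + 1536) = sqrt(259637/177) = sqrt(45955749)/177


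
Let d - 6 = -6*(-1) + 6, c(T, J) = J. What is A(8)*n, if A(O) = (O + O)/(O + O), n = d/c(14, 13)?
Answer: 18/13 ≈ 1.3846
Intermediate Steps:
d = 18 (d = 6 + (-6*(-1) + 6) = 6 + (6 + 6) = 6 + 12 = 18)
n = 18/13 ≈ 1.3846
A(O) = 1 (A(O) = (2*O)/((2*O)) = (2*O)*(1/(2*O)) = 1)
A(8)*n = 1*(18/13) = 18/13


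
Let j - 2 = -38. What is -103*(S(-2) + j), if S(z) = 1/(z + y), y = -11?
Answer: 48307/13 ≈ 3715.9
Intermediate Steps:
S(z) = 1/(-11 + z) (S(z) = 1/(z - 11) = 1/(-11 + z))
j = -36 (j = 2 - 38 = -36)
-103*(S(-2) + j) = -103*(1/(-11 - 2) - 36) = -103*(1/(-13) - 36) = -103*(-1/13 - 36) = -103*(-469/13) = 48307/13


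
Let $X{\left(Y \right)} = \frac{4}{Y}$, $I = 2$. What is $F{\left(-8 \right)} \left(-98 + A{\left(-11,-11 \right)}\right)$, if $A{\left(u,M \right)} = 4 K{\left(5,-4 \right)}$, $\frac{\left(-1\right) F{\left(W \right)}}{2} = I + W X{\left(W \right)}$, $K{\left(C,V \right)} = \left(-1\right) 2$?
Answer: $1272$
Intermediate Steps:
$K{\left(C,V \right)} = -2$
$F{\left(W \right)} = -12$ ($F{\left(W \right)} = - 2 \left(2 + W \frac{4}{W}\right) = - 2 \left(2 + 4\right) = \left(-2\right) 6 = -12$)
$A{\left(u,M \right)} = -8$ ($A{\left(u,M \right)} = 4 \left(-2\right) = -8$)
$F{\left(-8 \right)} \left(-98 + A{\left(-11,-11 \right)}\right) = - 12 \left(-98 - 8\right) = \left(-12\right) \left(-106\right) = 1272$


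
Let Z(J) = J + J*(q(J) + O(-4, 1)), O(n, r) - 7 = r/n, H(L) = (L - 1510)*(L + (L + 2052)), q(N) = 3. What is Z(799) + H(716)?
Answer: -11030827/4 ≈ -2.7577e+6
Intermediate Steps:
H(L) = (-1510 + L)*(2052 + 2*L) (H(L) = (-1510 + L)*(L + (2052 + L)) = (-1510 + L)*(2052 + 2*L))
O(n, r) = 7 + r/n
Z(J) = 43*J/4 (Z(J) = J + J*(3 + (7 + 1/(-4))) = J + J*(3 + (7 + 1*(-¼))) = J + J*(3 + (7 - ¼)) = J + J*(3 + 27/4) = J + J*(39/4) = J + 39*J/4 = 43*J/4)
Z(799) + H(716) = (43/4)*799 + (-3098520 - 968*716 + 2*716²) = 34357/4 + (-3098520 - 693088 + 2*512656) = 34357/4 + (-3098520 - 693088 + 1025312) = 34357/4 - 2766296 = -11030827/4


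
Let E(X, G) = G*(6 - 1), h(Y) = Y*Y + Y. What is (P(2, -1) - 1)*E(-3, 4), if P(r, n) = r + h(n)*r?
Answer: 20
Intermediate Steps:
h(Y) = Y + Y**2 (h(Y) = Y**2 + Y = Y + Y**2)
E(X, G) = 5*G (E(X, G) = G*5 = 5*G)
P(r, n) = r + n*r*(1 + n) (P(r, n) = r + (n*(1 + n))*r = r + n*r*(1 + n))
(P(2, -1) - 1)*E(-3, 4) = (2*(1 - (1 - 1)) - 1)*(5*4) = (2*(1 - 1*0) - 1)*20 = (2*(1 + 0) - 1)*20 = (2*1 - 1)*20 = (2 - 1)*20 = 1*20 = 20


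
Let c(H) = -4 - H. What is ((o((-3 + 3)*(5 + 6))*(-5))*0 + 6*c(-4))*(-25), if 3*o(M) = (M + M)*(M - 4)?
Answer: 0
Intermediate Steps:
o(M) = 2*M*(-4 + M)/3 (o(M) = ((M + M)*(M - 4))/3 = ((2*M)*(-4 + M))/3 = (2*M*(-4 + M))/3 = 2*M*(-4 + M)/3)
((o((-3 + 3)*(5 + 6))*(-5))*0 + 6*c(-4))*(-25) = (((2*((-3 + 3)*(5 + 6))*(-4 + (-3 + 3)*(5 + 6))/3)*(-5))*0 + 6*(-4 - 1*(-4)))*(-25) = (((2*(0*11)*(-4 + 0*11)/3)*(-5))*0 + 6*(-4 + 4))*(-25) = ((((2/3)*0*(-4 + 0))*(-5))*0 + 6*0)*(-25) = ((((2/3)*0*(-4))*(-5))*0 + 0)*(-25) = ((0*(-5))*0 + 0)*(-25) = (0*0 + 0)*(-25) = (0 + 0)*(-25) = 0*(-25) = 0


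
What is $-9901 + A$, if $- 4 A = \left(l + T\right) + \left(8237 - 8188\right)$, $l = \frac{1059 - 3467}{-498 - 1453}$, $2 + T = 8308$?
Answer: $- \frac{93570417}{7804} \approx -11990.0$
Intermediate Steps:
$T = 8306$ ($T = -2 + 8308 = 8306$)
$l = \frac{2408}{1951}$ ($l = - \frac{2408}{-1951} = \left(-2408\right) \left(- \frac{1}{1951}\right) = \frac{2408}{1951} \approx 1.2342$)
$A = - \frac{16303013}{7804}$ ($A = - \frac{\left(\frac{2408}{1951} + 8306\right) + \left(8237 - 8188\right)}{4} = - \frac{\frac{16207414}{1951} + 49}{4} = \left(- \frac{1}{4}\right) \frac{16303013}{1951} = - \frac{16303013}{7804} \approx -2089.1$)
$-9901 + A = -9901 - \frac{16303013}{7804} = - \frac{93570417}{7804}$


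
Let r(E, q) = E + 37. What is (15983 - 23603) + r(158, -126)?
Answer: -7425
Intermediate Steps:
r(E, q) = 37 + E
(15983 - 23603) + r(158, -126) = (15983 - 23603) + (37 + 158) = -7620 + 195 = -7425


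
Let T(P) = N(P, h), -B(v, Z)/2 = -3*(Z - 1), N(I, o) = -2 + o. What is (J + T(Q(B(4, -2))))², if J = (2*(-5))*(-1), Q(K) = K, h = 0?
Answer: 64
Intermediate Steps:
B(v, Z) = -6 + 6*Z (B(v, Z) = -(-6)*(Z - 1) = -(-6)*(-1 + Z) = -2*(3 - 3*Z) = -6 + 6*Z)
T(P) = -2 (T(P) = -2 + 0 = -2)
J = 10 (J = -10*(-1) = 10)
(J + T(Q(B(4, -2))))² = (10 - 2)² = 8² = 64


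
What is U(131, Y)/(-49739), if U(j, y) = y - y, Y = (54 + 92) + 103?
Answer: 0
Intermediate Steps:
Y = 249 (Y = 146 + 103 = 249)
U(j, y) = 0
U(131, Y)/(-49739) = 0/(-49739) = 0*(-1/49739) = 0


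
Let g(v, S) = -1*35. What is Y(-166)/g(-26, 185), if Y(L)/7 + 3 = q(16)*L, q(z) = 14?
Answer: 2327/5 ≈ 465.40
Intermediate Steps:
Y(L) = -21 + 98*L (Y(L) = -21 + 7*(14*L) = -21 + 98*L)
g(v, S) = -35
Y(-166)/g(-26, 185) = (-21 + 98*(-166))/(-35) = (-21 - 16268)*(-1/35) = -16289*(-1/35) = 2327/5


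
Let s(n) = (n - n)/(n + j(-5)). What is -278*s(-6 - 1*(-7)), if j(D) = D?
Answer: 0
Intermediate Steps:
s(n) = 0 (s(n) = (n - n)/(n - 5) = 0/(-5 + n) = 0)
-278*s(-6 - 1*(-7)) = -278*0 = 0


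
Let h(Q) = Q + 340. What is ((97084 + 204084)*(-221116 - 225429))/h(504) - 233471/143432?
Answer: -4822365494254861/30264152 ≈ -1.5934e+8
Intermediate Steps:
h(Q) = 340 + Q
((97084 + 204084)*(-221116 - 225429))/h(504) - 233471/143432 = ((97084 + 204084)*(-221116 - 225429))/(340 + 504) - 233471/143432 = (301168*(-446545))/844 - 233471*1/143432 = -134485064560*1/844 - 233471/143432 = -33621266140/211 - 233471/143432 = -4822365494254861/30264152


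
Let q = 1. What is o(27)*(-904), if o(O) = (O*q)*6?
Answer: -146448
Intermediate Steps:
o(O) = 6*O (o(O) = (O*1)*6 = O*6 = 6*O)
o(27)*(-904) = (6*27)*(-904) = 162*(-904) = -146448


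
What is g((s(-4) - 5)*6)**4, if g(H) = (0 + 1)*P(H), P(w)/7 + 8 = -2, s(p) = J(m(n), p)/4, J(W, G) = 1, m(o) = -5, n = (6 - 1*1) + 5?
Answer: 24010000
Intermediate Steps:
n = 10 (n = (6 - 1) + 5 = 5 + 5 = 10)
s(p) = 1/4
P(w) = -70 (P(w) = -56 + 7*(-2) = -56 - 14 = -70)
g(H) = -70 (g(H) = (0 + 1)*(-70) = 1*(-70) = -70)
g((s(-4) - 5)*6)**4 = (-70)**4 = 24010000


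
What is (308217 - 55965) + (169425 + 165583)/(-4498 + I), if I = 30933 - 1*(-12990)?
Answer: 523440532/2075 ≈ 2.5226e+5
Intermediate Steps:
I = 43923 (I = 30933 + 12990 = 43923)
(308217 - 55965) + (169425 + 165583)/(-4498 + I) = (308217 - 55965) + (169425 + 165583)/(-4498 + 43923) = 252252 + 335008/39425 = 252252 + 335008*(1/39425) = 252252 + 17632/2075 = 523440532/2075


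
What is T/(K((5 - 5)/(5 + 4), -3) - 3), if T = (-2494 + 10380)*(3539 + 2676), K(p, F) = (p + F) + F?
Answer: -49011490/9 ≈ -5.4457e+6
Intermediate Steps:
K(p, F) = p + 2*F (K(p, F) = (F + p) + F = p + 2*F)
T = 49011490 (T = 7886*6215 = 49011490)
T/(K((5 - 5)/(5 + 4), -3) - 3) = 49011490/(((5 - 5)/(5 + 4) + 2*(-3)) - 3) = 49011490/((0/9 - 6) - 3) = 49011490/((0*(1/9) - 6) - 3) = 49011490/((0 - 6) - 3) = 49011490/(-6 - 3) = 49011490/(-9) = -1/9*49011490 = -49011490/9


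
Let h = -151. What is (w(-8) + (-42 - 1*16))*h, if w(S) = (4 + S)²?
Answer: 6342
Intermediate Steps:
(w(-8) + (-42 - 1*16))*h = ((4 - 8)² + (-42 - 1*16))*(-151) = ((-4)² + (-42 - 16))*(-151) = (16 - 58)*(-151) = -42*(-151) = 6342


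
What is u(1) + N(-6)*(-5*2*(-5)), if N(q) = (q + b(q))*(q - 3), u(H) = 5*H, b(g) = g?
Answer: 5405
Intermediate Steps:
N(q) = 2*q*(-3 + q) (N(q) = (q + q)*(q - 3) = (2*q)*(-3 + q) = 2*q*(-3 + q))
u(1) + N(-6)*(-5*2*(-5)) = 5*1 + (2*(-6)*(-3 - 6))*(-5*2*(-5)) = 5 + (2*(-6)*(-9))*(-10*(-5)) = 5 + 108*50 = 5 + 5400 = 5405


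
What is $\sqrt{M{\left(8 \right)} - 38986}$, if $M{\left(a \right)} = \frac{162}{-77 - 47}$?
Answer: $\frac{i \sqrt{149867206}}{62} \approx 197.45 i$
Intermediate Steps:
$M{\left(a \right)} = - \frac{81}{62}$ ($M{\left(a \right)} = \frac{162}{-77 - 47} = \frac{162}{-124} = 162 \left(- \frac{1}{124}\right) = - \frac{81}{62}$)
$\sqrt{M{\left(8 \right)} - 38986} = \sqrt{- \frac{81}{62} - 38986} = \sqrt{- \frac{2417213}{62}} = \frac{i \sqrt{149867206}}{62}$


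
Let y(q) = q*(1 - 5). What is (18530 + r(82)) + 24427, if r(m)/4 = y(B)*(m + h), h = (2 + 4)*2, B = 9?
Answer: 29421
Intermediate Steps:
y(q) = -4*q (y(q) = q*(-4) = -4*q)
h = 12 (h = 6*2 = 12)
r(m) = -1728 - 144*m (r(m) = 4*((-4*9)*(m + 12)) = 4*(-36*(12 + m)) = 4*(-432 - 36*m) = -1728 - 144*m)
(18530 + r(82)) + 24427 = (18530 + (-1728 - 144*82)) + 24427 = (18530 + (-1728 - 11808)) + 24427 = (18530 - 13536) + 24427 = 4994 + 24427 = 29421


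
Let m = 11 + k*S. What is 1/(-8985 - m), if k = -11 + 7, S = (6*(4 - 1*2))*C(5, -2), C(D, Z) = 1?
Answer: -1/8948 ≈ -0.00011176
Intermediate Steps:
S = 12 (S = (6*(4 - 1*2))*1 = (6*(4 - 2))*1 = (6*2)*1 = 12*1 = 12)
k = -4
m = -37 (m = 11 - 4*12 = 11 - 48 = -37)
1/(-8985 - m) = 1/(-8985 - 1*(-37)) = 1/(-8985 + 37) = 1/(-8948) = -1/8948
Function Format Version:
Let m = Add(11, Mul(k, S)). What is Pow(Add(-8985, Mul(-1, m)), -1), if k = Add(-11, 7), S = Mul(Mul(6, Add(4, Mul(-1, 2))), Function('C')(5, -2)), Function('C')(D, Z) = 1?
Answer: Rational(-1, 8948) ≈ -0.00011176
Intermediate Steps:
S = 12 (S = Mul(Mul(6, Add(4, Mul(-1, 2))), 1) = Mul(Mul(6, Add(4, -2)), 1) = Mul(Mul(6, 2), 1) = Mul(12, 1) = 12)
k = -4
m = -37 (m = Add(11, Mul(-4, 12)) = Add(11, -48) = -37)
Pow(Add(-8985, Mul(-1, m)), -1) = Pow(Add(-8985, Mul(-1, -37)), -1) = Pow(Add(-8985, 37), -1) = Pow(-8948, -1) = Rational(-1, 8948)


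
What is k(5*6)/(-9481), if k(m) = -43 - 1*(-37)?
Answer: 6/9481 ≈ 0.00063284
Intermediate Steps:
k(m) = -6 (k(m) = -43 + 37 = -6)
k(5*6)/(-9481) = -6/(-9481) = -6*(-1/9481) = 6/9481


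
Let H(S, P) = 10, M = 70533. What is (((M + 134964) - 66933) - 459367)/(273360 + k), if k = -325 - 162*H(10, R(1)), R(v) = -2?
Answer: -320803/271415 ≈ -1.1820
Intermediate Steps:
k = -1945 (k = -325 - 162*10 = -325 - 1620 = -1945)
(((M + 134964) - 66933) - 459367)/(273360 + k) = (((70533 + 134964) - 66933) - 459367)/(273360 - 1945) = ((205497 - 66933) - 459367)/271415 = (138564 - 459367)*(1/271415) = -320803*1/271415 = -320803/271415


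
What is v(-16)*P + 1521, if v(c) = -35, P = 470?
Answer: -14929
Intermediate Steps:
v(-16)*P + 1521 = -35*470 + 1521 = -16450 + 1521 = -14929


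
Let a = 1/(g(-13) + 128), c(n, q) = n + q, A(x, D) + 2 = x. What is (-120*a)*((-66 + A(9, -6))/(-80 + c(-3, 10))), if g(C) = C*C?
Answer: -2360/7227 ≈ -0.32655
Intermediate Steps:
A(x, D) = -2 + x
g(C) = C²
a = 1/297 (a = 1/((-13)² + 128) = 1/(169 + 128) = 1/297 ≈ 0.0033670)
(-120*a)*((-66 + A(9, -6))/(-80 + c(-3, 10))) = (-120*1/297)*((-66 + (-2 + 9))/(-80 + (-3 + 10))) = -40*(-66 + 7)/(99*(-80 + 7)) = -(-2360)/(99*(-73)) = -(-2360)*(-1)/(99*73) = -40/99*59/73 = -2360/7227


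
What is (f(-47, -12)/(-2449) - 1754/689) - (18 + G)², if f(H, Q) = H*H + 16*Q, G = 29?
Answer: -3733065708/1687361 ≈ -2212.4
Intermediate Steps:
f(H, Q) = H² + 16*Q
(f(-47, -12)/(-2449) - 1754/689) - (18 + G)² = (((-47)² + 16*(-12))/(-2449) - 1754/689) - (18 + 29)² = ((2209 - 192)*(-1/2449) - 1754*1/689) - 1*47² = (2017*(-1/2449) - 1754/689) - 1*2209 = (-2017/2449 - 1754/689) - 2209 = -5685259/1687361 - 2209 = -3733065708/1687361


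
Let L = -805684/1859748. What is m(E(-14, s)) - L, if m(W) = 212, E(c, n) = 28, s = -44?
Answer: 8978915/42267 ≈ 212.43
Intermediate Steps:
L = -18311/42267 (L = -805684*1/1859748 = -18311/42267 ≈ -0.43322)
m(E(-14, s)) - L = 212 - 1*(-18311/42267) = 212 + 18311/42267 = 8978915/42267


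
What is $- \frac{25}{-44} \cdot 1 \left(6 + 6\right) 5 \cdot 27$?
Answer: $\frac{10125}{11} \approx 920.45$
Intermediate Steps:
$- \frac{25}{-44} \cdot 1 \left(6 + 6\right) 5 \cdot 27 = \left(-25\right) \left(- \frac{1}{44}\right) 1 \cdot 12 \cdot 5 \cdot 27 = \frac{25 \cdot 1 \cdot 60}{44} \cdot 27 = \frac{25}{44} \cdot 60 \cdot 27 = \frac{375}{11} \cdot 27 = \frac{10125}{11}$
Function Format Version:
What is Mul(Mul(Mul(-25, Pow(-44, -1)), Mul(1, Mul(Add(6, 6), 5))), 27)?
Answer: Rational(10125, 11) ≈ 920.45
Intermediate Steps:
Mul(Mul(Mul(-25, Pow(-44, -1)), Mul(1, Mul(Add(6, 6), 5))), 27) = Mul(Mul(Mul(-25, Rational(-1, 44)), Mul(1, Mul(12, 5))), 27) = Mul(Mul(Rational(25, 44), Mul(1, 60)), 27) = Mul(Mul(Rational(25, 44), 60), 27) = Mul(Rational(375, 11), 27) = Rational(10125, 11)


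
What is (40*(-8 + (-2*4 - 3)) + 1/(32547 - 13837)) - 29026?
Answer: -557296059/18710 ≈ -29786.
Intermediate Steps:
(40*(-8 + (-2*4 - 3)) + 1/(32547 - 13837)) - 29026 = (40*(-8 + (-8 - 3)) + 1/18710) - 29026 = (40*(-8 - 11) + 1/18710) - 29026 = (40*(-19) + 1/18710) - 29026 = (-760 + 1/18710) - 29026 = -14219599/18710 - 29026 = -557296059/18710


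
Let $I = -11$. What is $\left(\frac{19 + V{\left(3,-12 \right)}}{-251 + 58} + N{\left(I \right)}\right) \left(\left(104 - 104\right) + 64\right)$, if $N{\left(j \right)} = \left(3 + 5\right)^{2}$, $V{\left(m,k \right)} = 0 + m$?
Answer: $\frac{789120}{193} \approx 4088.7$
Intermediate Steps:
$V{\left(m,k \right)} = m$
$N{\left(j \right)} = 64$ ($N{\left(j \right)} = 8^{2} = 64$)
$\left(\frac{19 + V{\left(3,-12 \right)}}{-251 + 58} + N{\left(I \right)}\right) \left(\left(104 - 104\right) + 64\right) = \left(\frac{19 + 3}{-251 + 58} + 64\right) \left(\left(104 - 104\right) + 64\right) = \left(\frac{22}{-193} + 64\right) \left(0 + 64\right) = \left(22 \left(- \frac{1}{193}\right) + 64\right) 64 = \left(- \frac{22}{193} + 64\right) 64 = \frac{12330}{193} \cdot 64 = \frac{789120}{193}$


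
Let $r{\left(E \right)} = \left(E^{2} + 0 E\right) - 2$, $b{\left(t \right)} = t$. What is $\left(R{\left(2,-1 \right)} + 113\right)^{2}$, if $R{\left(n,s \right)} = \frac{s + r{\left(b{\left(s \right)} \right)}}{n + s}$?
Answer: $12321$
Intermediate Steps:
$r{\left(E \right)} = -2 + E^{2}$ ($r{\left(E \right)} = \left(E^{2} + 0\right) - 2 = E^{2} - 2 = -2 + E^{2}$)
$R{\left(n,s \right)} = \frac{-2 + s + s^{2}}{n + s}$ ($R{\left(n,s \right)} = \frac{s + \left(-2 + s^{2}\right)}{n + s} = \frac{-2 + s + s^{2}}{n + s}$)
$\left(R{\left(2,-1 \right)} + 113\right)^{2} = \left(\frac{-2 - 1 + \left(-1\right)^{2}}{2 - 1} + 113\right)^{2} = \left(\frac{-2 - 1 + 1}{1} + 113\right)^{2} = \left(1 \left(-2\right) + 113\right)^{2} = \left(-2 + 113\right)^{2} = 111^{2} = 12321$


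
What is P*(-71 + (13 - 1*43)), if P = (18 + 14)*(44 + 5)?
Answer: -158368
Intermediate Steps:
P = 1568 (P = 32*49 = 1568)
P*(-71 + (13 - 1*43)) = 1568*(-71 + (13 - 1*43)) = 1568*(-71 + (13 - 43)) = 1568*(-71 - 30) = 1568*(-101) = -158368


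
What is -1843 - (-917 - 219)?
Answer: -707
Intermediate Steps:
-1843 - (-917 - 219) = -1843 - 1*(-1136) = -1843 + 1136 = -707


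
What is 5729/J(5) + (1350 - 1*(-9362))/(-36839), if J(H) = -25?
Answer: -211318431/920975 ≈ -229.45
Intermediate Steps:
5729/J(5) + (1350 - 1*(-9362))/(-36839) = 5729/(-25) + (1350 - 1*(-9362))/(-36839) = 5729*(-1/25) + (1350 + 9362)*(-1/36839) = -5729/25 + 10712*(-1/36839) = -5729/25 - 10712/36839 = -211318431/920975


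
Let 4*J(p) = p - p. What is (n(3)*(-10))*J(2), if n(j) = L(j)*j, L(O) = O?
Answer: 0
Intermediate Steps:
J(p) = 0 (J(p) = (p - p)/4 = (1/4)*0 = 0)
n(j) = j**2 (n(j) = j*j = j**2)
(n(3)*(-10))*J(2) = (3**2*(-10))*0 = (9*(-10))*0 = -90*0 = 0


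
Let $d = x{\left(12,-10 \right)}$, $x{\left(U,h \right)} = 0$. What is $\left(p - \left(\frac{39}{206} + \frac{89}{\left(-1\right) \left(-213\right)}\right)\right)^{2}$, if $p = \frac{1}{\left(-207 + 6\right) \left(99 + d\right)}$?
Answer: $\frac{31231506132935641}{84705896297615076} \approx 0.36871$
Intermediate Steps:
$d = 0$
$p = - \frac{1}{19899}$ ($p = \frac{1}{\left(-207 + 6\right) \left(99 + 0\right)} = \frac{1}{\left(-201\right) 99} = \frac{1}{-19899} = - \frac{1}{19899} \approx -5.0254 \cdot 10^{-5}$)
$\left(p - \left(\frac{39}{206} + \frac{89}{\left(-1\right) \left(-213\right)}\right)\right)^{2} = \left(- \frac{1}{19899} - \left(\frac{39}{206} + \frac{89}{\left(-1\right) \left(-213\right)}\right)\right)^{2} = \left(- \frac{1}{19899} - \left(39 \cdot \frac{1}{206} + \frac{89}{213}\right)\right)^{2} = \left(- \frac{1}{19899} - \left(\frac{39}{206} + 89 \cdot \frac{1}{213}\right)\right)^{2} = \left(- \frac{1}{19899} - \left(\frac{39}{206} + \frac{89}{213}\right)\right)^{2} = \left(- \frac{1}{19899} - \frac{26641}{43878}\right)^{2} = \left(- \frac{176724379}{291042774}\right)^{2} = \frac{31231506132935641}{84705896297615076}$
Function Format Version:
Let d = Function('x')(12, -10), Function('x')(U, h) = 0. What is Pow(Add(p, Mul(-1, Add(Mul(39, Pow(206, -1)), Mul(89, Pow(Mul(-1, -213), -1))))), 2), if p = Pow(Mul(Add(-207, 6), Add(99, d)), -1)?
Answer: Rational(31231506132935641, 84705896297615076) ≈ 0.36871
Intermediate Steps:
d = 0
p = Rational(-1, 19899) (p = Pow(Mul(Add(-207, 6), Add(99, 0)), -1) = Pow(Mul(-201, 99), -1) = Pow(-19899, -1) = Rational(-1, 19899) ≈ -5.0254e-5)
Pow(Add(p, Mul(-1, Add(Mul(39, Pow(206, -1)), Mul(89, Pow(Mul(-1, -213), -1))))), 2) = Pow(Add(Rational(-1, 19899), Mul(-1, Add(Mul(39, Pow(206, -1)), Mul(89, Pow(Mul(-1, -213), -1))))), 2) = Pow(Add(Rational(-1, 19899), Mul(-1, Add(Mul(39, Rational(1, 206)), Mul(89, Pow(213, -1))))), 2) = Pow(Add(Rational(-1, 19899), Mul(-1, Add(Rational(39, 206), Mul(89, Rational(1, 213))))), 2) = Pow(Add(Rational(-1, 19899), Mul(-1, Add(Rational(39, 206), Rational(89, 213)))), 2) = Pow(Add(Rational(-1, 19899), Mul(-1, Rational(26641, 43878))), 2) = Pow(Add(Rational(-1, 19899), Rational(-26641, 43878)), 2) = Pow(Rational(-176724379, 291042774), 2) = Rational(31231506132935641, 84705896297615076)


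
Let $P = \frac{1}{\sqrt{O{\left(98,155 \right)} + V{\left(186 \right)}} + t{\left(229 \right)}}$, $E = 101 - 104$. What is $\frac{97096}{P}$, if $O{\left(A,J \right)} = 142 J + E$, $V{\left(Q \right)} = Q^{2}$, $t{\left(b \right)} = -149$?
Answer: $-14467304 + 2233208 \sqrt{107} \approx 8.6332 \cdot 10^{6}$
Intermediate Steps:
$E = -3$
$O{\left(A,J \right)} = -3 + 142 J$ ($O{\left(A,J \right)} = 142 J - 3 = -3 + 142 J$)
$P = \frac{1}{-149 + 23 \sqrt{107}}$ ($P = \frac{1}{\sqrt{\left(-3 + 142 \cdot 155\right) + 186^{2}} - 149} = \frac{1}{\sqrt{\left(-3 + 22010\right) + 34596} - 149} = \frac{1}{\sqrt{22007 + 34596} - 149} = \frac{1}{\sqrt{56603} - 149} = \frac{1}{23 \sqrt{107} - 149} = \frac{1}{-149 + 23 \sqrt{107}} \approx 0.011247$)
$\frac{97096}{P} = \frac{97096}{\frac{149}{34402} + \frac{23 \sqrt{107}}{34402}}$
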